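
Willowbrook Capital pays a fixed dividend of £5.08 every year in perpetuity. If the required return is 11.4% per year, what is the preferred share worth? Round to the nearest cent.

£44.56

Level perpetuity: PV = C / r = £5.08 / 0.114 = £44.56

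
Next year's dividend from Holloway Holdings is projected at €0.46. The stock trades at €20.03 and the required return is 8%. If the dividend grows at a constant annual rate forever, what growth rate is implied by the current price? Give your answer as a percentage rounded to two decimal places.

P = D₁/(r−g) ⇒ g = r − D₁/P = 0.08 − €0.46/€20.03 = 0.057034

5.70%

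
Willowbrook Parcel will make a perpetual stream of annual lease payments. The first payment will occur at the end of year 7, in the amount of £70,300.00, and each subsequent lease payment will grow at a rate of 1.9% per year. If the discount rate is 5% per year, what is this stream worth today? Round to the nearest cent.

£1692223.95

Value at end of year 6: C₁ / (r − g) = £70,300.00 / (0.05 − 0.019) = £2,267,741.9355
Discount to today: PV = £2,267,741.9355 / (1 + 0.05)^6 = £2,267,741.9355 / 1.340096 = £1,692,223.95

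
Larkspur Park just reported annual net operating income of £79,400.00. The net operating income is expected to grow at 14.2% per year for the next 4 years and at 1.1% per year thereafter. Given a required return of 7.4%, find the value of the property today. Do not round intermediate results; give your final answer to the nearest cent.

D_1 = 90674.80000
D_2 = 103550.62160
D_3 = 118254.80987
D_4 = 135046.99287
Terminal value at year 4: TV = D_4×(1+g_2)/(r−g_2) = 136532.50979/0.063 = 2167182.69508
P_0 = D_1/(1+r)^1 + D_2/(1+r)^2 + D_3/(1+r)^3 + D_4/(1+r)^4 + TV/(1+r)^4
    = 84427.18808 + 89772.67113 + 95456.60189 + 101500.40908 + 1628839.89813 = 1999996.76831

£1999996.77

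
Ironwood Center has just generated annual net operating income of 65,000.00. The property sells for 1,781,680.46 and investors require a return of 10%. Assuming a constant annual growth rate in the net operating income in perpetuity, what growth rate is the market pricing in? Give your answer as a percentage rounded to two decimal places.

6.13%

P = D₀(1+g)/(r−g) ⇒ P(r−g) = D₀(1+g) ⇒ g(P+D₀) = P·r − D₀
g = (P·r − D₀)/(P + D₀) = (1,781,680.46×0.1 − 65,000.00) / (1,781,680.46 + 65,000.00) = 0.061282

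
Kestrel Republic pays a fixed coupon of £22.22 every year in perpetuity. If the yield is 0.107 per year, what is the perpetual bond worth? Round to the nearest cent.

Level perpetuity: PV = C / r = £22.22 / 0.107 = £207.66

£207.66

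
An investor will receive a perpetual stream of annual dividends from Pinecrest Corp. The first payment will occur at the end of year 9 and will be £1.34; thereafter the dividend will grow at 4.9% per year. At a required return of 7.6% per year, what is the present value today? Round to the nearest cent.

Value at end of year 8: C₁ / (r − g) = £1.34 / (0.076 − 0.049) = £49.6296
Discount to today: PV = £49.6296 / (1 + 0.076)^8 = £49.6296 / 1.796794 = £27.62

£27.62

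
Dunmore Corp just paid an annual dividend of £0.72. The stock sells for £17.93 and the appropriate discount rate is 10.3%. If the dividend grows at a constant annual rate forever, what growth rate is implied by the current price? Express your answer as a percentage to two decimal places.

P = D₀(1+g)/(r−g) ⇒ P(r−g) = D₀(1+g) ⇒ g(P+D₀) = P·r − D₀
g = (P·r − D₀)/(P + D₀) = (£17.93×0.103 − £0.72) / (£17.93 + £0.72) = 0.060418

6.04%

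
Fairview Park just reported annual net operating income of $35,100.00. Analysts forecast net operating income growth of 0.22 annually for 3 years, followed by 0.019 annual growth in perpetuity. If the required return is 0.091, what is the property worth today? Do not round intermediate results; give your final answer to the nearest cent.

D_1 = 42822.00000
D_2 = 52242.84000
D_3 = 63736.26480
Terminal value at year 3: TV = D_3×(1+g_2)/(r−g_2) = 64947.25383/0.072 = 902045.19210
P_0 = D_1/(1+r)^1 + D_2/(1+r)^2 + D_3/(1+r)^3 + TV/(1+r)^3
    = 39250.22915 + 43891.18200 + 49080.88179 + 694630.81318 = 826853.10612

$826853.11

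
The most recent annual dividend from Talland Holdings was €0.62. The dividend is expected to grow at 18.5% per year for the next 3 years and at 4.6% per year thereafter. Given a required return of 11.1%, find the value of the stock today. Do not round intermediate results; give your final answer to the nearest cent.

€14.23

D_1 = 0.73470
D_2 = 0.87062
D_3 = 1.03168
Terminal value at year 3: TV = D_3×(1+g_2)/(r−g_2) = 1.07914/0.065 = 16.60218
P_0 = D_1/(1+r)^1 + D_2/(1+r)^2 + D_3/(1+r)^3 + TV/(1+r)^3
    = 0.66130 + 0.70534 + 0.75232 + 12.10662 = 14.22558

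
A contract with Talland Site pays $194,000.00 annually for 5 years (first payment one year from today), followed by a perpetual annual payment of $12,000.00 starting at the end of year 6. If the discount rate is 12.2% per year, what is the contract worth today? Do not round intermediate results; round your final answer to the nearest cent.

$751192.31

PV of 5-year annuity: $194,000.00 × [1 − (1+0.122)^−5] / 0.122 = 695875.49903
Perpetuity value at year 5: $12,000.00 / 0.122 = 98360.65574
PV of perpetuity: 98360.65574 / (1+0.122)^5 = 55316.81044
Total PV = 695875.49903 + 55316.81044 = 751192.30947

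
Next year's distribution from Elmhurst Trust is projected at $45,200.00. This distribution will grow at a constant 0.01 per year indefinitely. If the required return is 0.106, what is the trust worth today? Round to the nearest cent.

Growing perpetuity: P = D₁ / (r − g) = $45,200.0000 / (0.106 − 0.01) = $470,833.33

$470833.33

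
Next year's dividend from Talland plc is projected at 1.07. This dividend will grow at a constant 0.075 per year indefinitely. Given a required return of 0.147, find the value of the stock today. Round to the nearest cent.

14.86

Growing perpetuity: P = D₁ / (r − g) = 1.0700 / (0.147 − 0.075) = 14.86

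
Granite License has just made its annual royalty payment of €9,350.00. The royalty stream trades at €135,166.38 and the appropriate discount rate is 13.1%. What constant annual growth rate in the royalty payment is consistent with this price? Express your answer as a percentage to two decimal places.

P = D₀(1+g)/(r−g) ⇒ P(r−g) = D₀(1+g) ⇒ g(P+D₀) = P·r − D₀
g = (P·r − D₀)/(P + D₀) = (€135,166.38×0.131 − €9,350.00) / (€135,166.38 + €9,350.00) = 0.057826

5.78%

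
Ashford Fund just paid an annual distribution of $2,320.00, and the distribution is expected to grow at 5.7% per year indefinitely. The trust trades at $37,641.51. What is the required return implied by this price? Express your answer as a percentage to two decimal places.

D₁ = $2,320.00 × 1.057 = $2,452.2400
P = D₁/(r − g) ⇒ r = D₁/P + g = $2,452.2400/$37,641.51 + 0.057 = 0.065147 + 0.057 = 0.122147

12.21%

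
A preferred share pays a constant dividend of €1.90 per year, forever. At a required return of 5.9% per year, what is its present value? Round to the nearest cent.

Level perpetuity: PV = C / r = €1.90 / 0.059 = €32.20

€32.20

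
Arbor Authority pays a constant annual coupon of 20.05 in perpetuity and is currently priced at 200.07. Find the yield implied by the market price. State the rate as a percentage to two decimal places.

10.02%

P = C/r ⇒ r = C/P = 20.05/200.07 = 0.100215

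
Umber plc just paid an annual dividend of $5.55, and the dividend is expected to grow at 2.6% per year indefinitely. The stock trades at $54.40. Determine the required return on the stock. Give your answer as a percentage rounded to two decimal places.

13.07%

D₁ = $5.55 × 1.026 = $5.6943
P = D₁/(r − g) ⇒ r = D₁/P + g = $5.6943/$54.40 + 0.026 = 0.104675 + 0.026 = 0.130675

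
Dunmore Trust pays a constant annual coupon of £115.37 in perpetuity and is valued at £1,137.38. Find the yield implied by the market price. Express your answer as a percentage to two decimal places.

10.14%

P = C/r ⇒ r = C/P = £115.37/£1,137.38 = 0.101435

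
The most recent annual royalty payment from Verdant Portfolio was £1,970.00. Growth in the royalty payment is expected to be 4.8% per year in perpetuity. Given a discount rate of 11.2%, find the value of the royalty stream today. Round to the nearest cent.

D₁ = D₀ × (1 + g) = £1,970.00 × 1.048 = £2,064.5600
Growing perpetuity: P = D₁ / (r − g) = £2,064.5600 / (0.112 − 0.048) = £32,258.75

£32258.75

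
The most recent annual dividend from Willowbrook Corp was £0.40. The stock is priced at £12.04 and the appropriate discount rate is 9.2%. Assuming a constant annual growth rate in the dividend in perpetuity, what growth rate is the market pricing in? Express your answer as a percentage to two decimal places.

P = D₀(1+g)/(r−g) ⇒ P(r−g) = D₀(1+g) ⇒ g(P+D₀) = P·r − D₀
g = (P·r − D₀)/(P + D₀) = (£12.04×0.092 − £0.40) / (£12.04 + £0.40) = 0.056887

5.69%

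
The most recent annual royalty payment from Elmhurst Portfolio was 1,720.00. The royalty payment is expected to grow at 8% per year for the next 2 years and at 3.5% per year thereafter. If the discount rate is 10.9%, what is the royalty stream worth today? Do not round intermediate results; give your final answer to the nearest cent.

26121.30

D_1 = 1857.60000
D_2 = 2006.20800
Terminal value at year 2: TV = D_2×(1+g_2)/(r−g_2) = 2076.42528/0.074 = 28059.80108
P_0 = D_1/(1+r)^1 + D_2/(1+r)^2 + TV/(1+r)^2
    = 1675.02254 + 1631.22123 + 22815.05372 = 26121.29749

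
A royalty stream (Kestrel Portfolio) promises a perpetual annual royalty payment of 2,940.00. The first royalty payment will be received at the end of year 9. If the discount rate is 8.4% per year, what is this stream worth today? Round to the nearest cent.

Value at end of year 8: C / r = 2,940.00 / 0.084 = 35,000.0000
Discount to today: PV = 35,000.0000 / (1 + 0.084)^8 = 35,000.0000 / 1.906489 = 18,358.36

18358.36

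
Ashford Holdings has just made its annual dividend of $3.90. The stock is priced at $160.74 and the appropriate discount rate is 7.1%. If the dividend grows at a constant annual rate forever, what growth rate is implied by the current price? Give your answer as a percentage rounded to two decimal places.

4.56%

P = D₀(1+g)/(r−g) ⇒ P(r−g) = D₀(1+g) ⇒ g(P+D₀) = P·r − D₀
g = (P·r − D₀)/(P + D₀) = ($160.74×0.071 − $3.90) / ($160.74 + $3.90) = 0.045630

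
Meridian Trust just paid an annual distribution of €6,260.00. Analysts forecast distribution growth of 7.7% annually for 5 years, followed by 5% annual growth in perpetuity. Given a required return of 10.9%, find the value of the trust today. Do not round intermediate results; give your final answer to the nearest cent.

€124927.40

D_1 = 6742.02000
D_2 = 7261.15554
D_3 = 7820.26452
D_4 = 8422.42488
D_5 = 9070.95160
Terminal value at year 5: TV = D_5×(1+g_2)/(r−g_2) = 9524.49918/0.059 = 161432.18950
P_0 = D_1/(1+r)^1 + D_2/(1+r)^2 + D_3/(1+r)^3 + D_4/(1+r)^4 + D_5/(1+r)^5 + TV/(1+r)^5
    = 6079.36880 + 5903.94968 + 5733.59225 + 5568.15046 + 5407.48245 + 96234.85724 = 124927.40089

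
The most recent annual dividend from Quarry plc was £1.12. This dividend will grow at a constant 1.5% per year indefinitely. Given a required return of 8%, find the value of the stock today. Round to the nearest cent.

D₁ = D₀ × (1 + g) = £1.12 × 1.015 = £1.1368
Growing perpetuity: P = D₁ / (r − g) = £1.1368 / (0.08 − 0.015) = £17.49

£17.49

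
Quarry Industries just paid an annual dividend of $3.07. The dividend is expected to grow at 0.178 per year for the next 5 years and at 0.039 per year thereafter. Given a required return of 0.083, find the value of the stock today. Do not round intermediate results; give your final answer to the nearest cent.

$130.27

D_1 = 3.61646
D_2 = 4.26019
D_3 = 5.01850
D_4 = 5.91180
D_5 = 6.96410
Terminal value at year 5: TV = D_5×(1+g_2)/(r−g_2) = 7.23570/0.044 = 164.44766
P_0 = D_1/(1+r)^1 + D_2/(1+r)^2 + D_3/(1+r)^3 + D_4/(1+r)^4 + D_5/(1+r)^5 + TV/(1+r)^5
    = 3.33930 + 3.63222 + 3.95083 + 4.29740 + 4.67436 + 110.37874 = 130.27285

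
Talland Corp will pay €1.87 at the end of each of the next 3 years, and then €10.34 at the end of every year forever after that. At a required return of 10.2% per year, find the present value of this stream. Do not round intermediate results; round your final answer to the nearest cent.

PV of 3-year annuity: €1.87 × [1 − (1+0.102)^−3] / 0.102 = 4.63409
Perpetuity value at year 3: €10.34 / 0.102 = 101.37255
PV of perpetuity: 101.37255 / (1+0.102)^3 = 75.74877
Total PV = 4.63409 + 75.74877 = 80.38286

€80.38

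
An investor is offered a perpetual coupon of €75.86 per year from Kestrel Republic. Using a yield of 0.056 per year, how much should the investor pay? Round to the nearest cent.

€1354.64

Level perpetuity: PV = C / r = €75.86 / 0.056 = €1,354.64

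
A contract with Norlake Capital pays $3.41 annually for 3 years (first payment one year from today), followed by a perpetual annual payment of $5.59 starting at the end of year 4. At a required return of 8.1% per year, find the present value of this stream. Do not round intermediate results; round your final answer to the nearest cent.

$63.40

PV of 3-year annuity: $3.41 × [1 − (1+0.081)^−3] / 0.081 = 8.77207
Perpetuity value at year 3: $5.59 / 0.081 = 69.01235
PV of perpetuity: 69.01235 / (1+0.081)^3 = 54.63233
Total PV = 8.77207 + 54.63233 = 63.40440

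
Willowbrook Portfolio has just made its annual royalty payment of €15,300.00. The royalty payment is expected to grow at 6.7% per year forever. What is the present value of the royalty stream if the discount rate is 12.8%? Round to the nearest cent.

D₁ = D₀ × (1 + g) = €15,300.00 × 1.067 = €16,325.1000
Growing perpetuity: P = D₁ / (r − g) = €16,325.1000 / (0.128 − 0.067) = €267,624.59

€267624.59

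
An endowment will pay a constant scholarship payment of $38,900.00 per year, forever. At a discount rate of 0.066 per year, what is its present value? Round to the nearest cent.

$589393.94

Level perpetuity: PV = C / r = $38,900.00 / 0.066 = $589,393.94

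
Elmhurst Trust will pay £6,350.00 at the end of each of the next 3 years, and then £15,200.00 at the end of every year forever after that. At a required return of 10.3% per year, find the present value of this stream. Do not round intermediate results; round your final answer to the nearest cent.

£125679.90

PV of 3-year annuity: £6,350.00 × [1 − (1+0.103)^−3] / 0.103 = 15708.47848
Perpetuity value at year 3: £15,200.00 / 0.103 = 147572.81553
PV of perpetuity: 147572.81553 / (1+0.103)^3 = 109971.41823
Total PV = 15708.47848 + 109971.41823 = 125679.89671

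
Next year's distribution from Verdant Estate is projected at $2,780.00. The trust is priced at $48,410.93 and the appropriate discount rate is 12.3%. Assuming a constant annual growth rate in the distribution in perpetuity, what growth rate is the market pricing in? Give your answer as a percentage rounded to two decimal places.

6.56%

P = D₁/(r−g) ⇒ g = r − D₁/P = 0.123 − $2,780.00/$48,410.93 = 0.065575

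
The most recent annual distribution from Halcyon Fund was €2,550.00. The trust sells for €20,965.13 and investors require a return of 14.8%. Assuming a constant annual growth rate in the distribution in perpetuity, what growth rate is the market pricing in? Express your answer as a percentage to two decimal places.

2.35%

P = D₀(1+g)/(r−g) ⇒ P(r−g) = D₀(1+g) ⇒ g(P+D₀) = P·r − D₀
g = (P·r − D₀)/(P + D₀) = (€20,965.13×0.148 − €2,550.00) / (€20,965.13 + €2,550.00) = 0.023510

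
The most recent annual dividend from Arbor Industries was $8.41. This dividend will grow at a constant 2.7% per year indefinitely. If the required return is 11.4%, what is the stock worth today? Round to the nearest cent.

$99.28

D₁ = D₀ × (1 + g) = $8.41 × 1.027 = $8.6371
Growing perpetuity: P = D₁ / (r − g) = $8.6371 / (0.114 − 0.027) = $99.28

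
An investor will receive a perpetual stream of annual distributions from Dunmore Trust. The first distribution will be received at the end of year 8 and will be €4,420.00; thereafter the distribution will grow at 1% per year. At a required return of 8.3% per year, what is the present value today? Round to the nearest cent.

€34649.76

Value at end of year 7: C₁ / (r − g) = €4,420.00 / (0.083 − 0.01) = €60,547.9452
Discount to today: PV = €60,547.9452 / (1 + 0.083)^7 = €60,547.9452 / 1.747428 = €34,649.76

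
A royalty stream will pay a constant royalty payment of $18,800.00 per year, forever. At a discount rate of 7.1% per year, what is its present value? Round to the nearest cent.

$264788.73

Level perpetuity: PV = C / r = $18,800.00 / 0.071 = $264,788.73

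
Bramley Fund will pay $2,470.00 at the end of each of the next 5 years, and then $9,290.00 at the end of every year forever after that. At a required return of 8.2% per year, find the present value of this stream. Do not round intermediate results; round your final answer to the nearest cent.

PV of 5-year annuity: $2,470.00 × [1 − (1+0.082)^−5] / 0.082 = 9810.22673
Perpetuity value at year 5: $9,290.00 / 0.082 = 113292.68293
PV of perpetuity: 113292.68293 / (1+0.082)^5 = 76395.10951
Total PV = 9810.22673 + 76395.10951 = 86205.33624

$86205.34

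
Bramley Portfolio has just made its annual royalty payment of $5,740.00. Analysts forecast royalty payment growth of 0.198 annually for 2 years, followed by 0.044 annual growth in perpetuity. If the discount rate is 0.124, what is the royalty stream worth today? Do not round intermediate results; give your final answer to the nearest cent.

D_1 = 6876.52000
D_2 = 8238.07096
Terminal value at year 2: TV = D_2×(1+g_2)/(r−g_2) = 8600.54608/0.08 = 107506.82603
P_0 = D_1/(1+r)^1 + D_2/(1+r)^2 + TV/(1+r)^2
    = 6117.90036 + 6520.68027 + 85094.87756 = 97733.45819

$97733.46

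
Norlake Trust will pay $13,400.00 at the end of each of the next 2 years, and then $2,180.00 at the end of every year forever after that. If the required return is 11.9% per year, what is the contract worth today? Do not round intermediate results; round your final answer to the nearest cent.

PV of 2-year annuity: $13,400.00 × [1 − (1+0.119)^−2] / 0.119 = 22676.47691
Perpetuity value at year 2: $2,180.00 / 0.119 = 18319.32773
PV of perpetuity: 18319.32773 / (1+0.119)^2 = 14630.16955
Total PV = 22676.47691 + 14630.16955 = 37306.64645

$37306.65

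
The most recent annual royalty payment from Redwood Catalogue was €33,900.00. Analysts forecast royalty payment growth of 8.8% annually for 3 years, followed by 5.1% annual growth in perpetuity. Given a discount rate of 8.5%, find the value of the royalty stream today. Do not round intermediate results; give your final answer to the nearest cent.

D_1 = 36883.20000
D_2 = 40128.92160
D_3 = 43660.26670
Terminal value at year 3: TV = D_3×(1+g_2)/(r−g_2) = 45886.94030/0.034 = 1349615.89125
P_0 = D_1/(1+r)^1 + D_2/(1+r)^2 + D_3/(1+r)^3 + TV/(1+r)^3
    = 33993.73272 + 34087.72461 + 34181.97638 + 1056625.21103 = 1158888.64474

€1158888.64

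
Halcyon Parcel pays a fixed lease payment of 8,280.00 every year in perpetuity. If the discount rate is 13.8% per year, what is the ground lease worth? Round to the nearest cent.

60000.00

Level perpetuity: PV = C / r = 8,280.00 / 0.138 = 60,000.00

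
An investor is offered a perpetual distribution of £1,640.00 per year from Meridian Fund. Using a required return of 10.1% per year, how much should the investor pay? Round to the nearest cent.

Level perpetuity: PV = C / r = £1,640.00 / 0.101 = £16,237.62

£16237.62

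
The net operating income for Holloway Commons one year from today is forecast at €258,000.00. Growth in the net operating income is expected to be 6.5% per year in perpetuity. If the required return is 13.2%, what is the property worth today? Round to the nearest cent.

€3850746.27

Growing perpetuity: P = D₁ / (r − g) = €258,000.0000 / (0.132 − 0.065) = €3,850,746.27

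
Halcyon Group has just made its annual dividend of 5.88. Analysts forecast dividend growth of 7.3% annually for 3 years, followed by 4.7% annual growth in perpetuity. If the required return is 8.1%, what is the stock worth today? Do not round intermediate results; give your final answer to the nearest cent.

194.46

D_1 = 6.30924
D_2 = 6.76981
D_3 = 7.26401
Terminal value at year 3: TV = D_3×(1+g_2)/(r−g_2) = 7.60542/0.034 = 223.68881
P_0 = D_1/(1+r)^1 + D_2/(1+r)^2 + D_3/(1+r)^3 + TV/(1+r)^3
    = 5.83648 + 5.79329 + 5.75042 + 177.07905 = 194.45924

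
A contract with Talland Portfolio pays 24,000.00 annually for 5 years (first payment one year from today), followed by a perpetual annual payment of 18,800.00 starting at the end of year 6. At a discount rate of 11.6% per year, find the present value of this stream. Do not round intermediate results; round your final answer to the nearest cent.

PV of 5-year annuity: 24,000.00 × [1 − (1+0.116)^−5] / 0.116 = 87378.83728
Perpetuity value at year 5: 18,800.00 / 0.116 = 162068.96552
PV of perpetuity: 162068.96552 / (1+0.116)^5 = 93622.20965
Total PV = 87378.83728 + 93622.20965 = 181001.04693

181001.05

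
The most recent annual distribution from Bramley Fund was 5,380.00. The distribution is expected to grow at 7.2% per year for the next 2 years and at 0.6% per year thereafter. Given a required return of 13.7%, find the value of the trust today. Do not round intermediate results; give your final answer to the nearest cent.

46581.23

D_1 = 5767.36000
D_2 = 6182.60992
Terminal value at year 2: TV = D_2×(1+g_2)/(r−g_2) = 6219.70558/0.131 = 47478.66855
P_0 = D_1/(1+r)^1 + D_2/(1+r)^2 + TV/(1+r)^2
    = 5072.43624 + 4782.45527 + 36726.33591 = 46581.22742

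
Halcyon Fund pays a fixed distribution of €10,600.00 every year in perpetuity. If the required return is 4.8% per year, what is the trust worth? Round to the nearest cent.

€220833.33

Level perpetuity: PV = C / r = €10,600.00 / 0.048 = €220,833.33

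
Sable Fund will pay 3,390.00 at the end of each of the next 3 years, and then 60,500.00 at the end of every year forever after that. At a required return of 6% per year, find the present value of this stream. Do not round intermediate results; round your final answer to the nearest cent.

855677.62

PV of 3-year annuity: 3,390.00 × [1 − (1+0.06)^−3] / 0.06 = 9061.51051
Perpetuity value at year 3: 60,500.00 / 0.06 = 1008333.33333
PV of perpetuity: 1008333.33333 / (1+0.06)^3 = 846616.11039
Total PV = 9061.51051 + 846616.11039 = 855677.62090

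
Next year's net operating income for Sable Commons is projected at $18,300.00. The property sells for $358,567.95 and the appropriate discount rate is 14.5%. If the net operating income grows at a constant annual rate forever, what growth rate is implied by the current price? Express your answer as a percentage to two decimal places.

9.40%

P = D₁/(r−g) ⇒ g = r − D₁/P = 0.145 − $18,300.00/$358,567.95 = 0.093964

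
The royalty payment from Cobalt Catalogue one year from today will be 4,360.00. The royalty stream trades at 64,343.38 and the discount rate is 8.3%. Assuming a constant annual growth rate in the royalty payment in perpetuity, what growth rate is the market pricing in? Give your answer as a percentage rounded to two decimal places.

P = D₁/(r−g) ⇒ g = r − D₁/P = 0.083 − 4,360.00/64,343.38 = 0.015239

1.52%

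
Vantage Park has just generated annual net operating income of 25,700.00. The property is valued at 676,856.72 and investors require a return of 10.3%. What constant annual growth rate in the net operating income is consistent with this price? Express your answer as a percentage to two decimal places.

P = D₀(1+g)/(r−g) ⇒ P(r−g) = D₀(1+g) ⇒ g(P+D₀) = P·r − D₀
g = (P·r − D₀)/(P + D₀) = (676,856.72×0.103 − 25,700.00) / (676,856.72 + 25,700.00) = 0.062652

6.27%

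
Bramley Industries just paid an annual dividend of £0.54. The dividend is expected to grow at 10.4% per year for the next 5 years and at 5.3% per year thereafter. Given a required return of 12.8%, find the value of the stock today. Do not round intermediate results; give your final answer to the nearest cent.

£9.34

D_1 = 0.59616
D_2 = 0.65816
D_3 = 0.72661
D_4 = 0.80218
D_5 = 0.88560
Terminal value at year 5: TV = D_5×(1+g_2)/(r−g_2) = 0.93254/0.075 = 12.43387
P_0 = D_1/(1+r)^1 + D_2/(1+r)^2 + D_3/(1+r)^3 + D_4/(1+r)^4 + D_5/(1+r)^5 + TV/(1+r)^5
    = 0.52851 + 0.51727 + 0.50626 + 0.49549 + 0.48495 + 6.80865 = 9.34112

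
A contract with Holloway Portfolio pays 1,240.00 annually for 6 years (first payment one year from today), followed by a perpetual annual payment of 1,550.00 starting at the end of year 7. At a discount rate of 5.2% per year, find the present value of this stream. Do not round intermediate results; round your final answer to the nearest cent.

28244.24

PV of 6-year annuity: 1,240.00 × [1 − (1+0.052)^−6] / 0.052 = 6253.80199
Perpetuity value at year 6: 1,550.00 / 0.052 = 29807.69231
PV of perpetuity: 29807.69231 / (1+0.052)^6 = 21990.43982
Total PV = 6253.80199 + 21990.43982 = 28244.24181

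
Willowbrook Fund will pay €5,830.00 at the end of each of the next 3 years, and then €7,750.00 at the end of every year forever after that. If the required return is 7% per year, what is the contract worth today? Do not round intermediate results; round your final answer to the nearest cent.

PV of 3-year annuity: €5,830.00 × [1 − (1+0.07)^−3] / 0.07 = 15299.76254
Perpetuity value at year 3: €7,750.00 / 0.07 = 110714.28571
PV of perpetuity: 110714.28571 / (1+0.07)^3 = 90375.83637
Total PV = 15299.76254 + 90375.83637 = 105675.59891

€105675.60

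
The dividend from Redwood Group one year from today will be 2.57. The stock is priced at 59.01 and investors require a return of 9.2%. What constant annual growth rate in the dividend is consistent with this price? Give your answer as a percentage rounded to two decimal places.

4.84%

P = D₁/(r−g) ⇒ g = r − D₁/P = 0.092 − 2.57/59.01 = 0.048448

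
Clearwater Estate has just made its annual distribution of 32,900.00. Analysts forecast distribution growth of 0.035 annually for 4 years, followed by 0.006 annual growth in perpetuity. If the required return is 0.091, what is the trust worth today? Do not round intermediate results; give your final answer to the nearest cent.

430939.85

D_1 = 34051.50000
D_2 = 35243.30250
D_3 = 36476.81809
D_4 = 37753.50672
Terminal value at year 4: TV = D_4×(1+g_2)/(r−g_2) = 37980.02776/0.085 = 446823.85601
P_0 = D_1/(1+r)^1 + D_2/(1+r)^2 + D_3/(1+r)^3 + D_4/(1+r)^4 + TV/(1+r)^4
    = 31211.27406 + 29609.22883 + 28089.41507 + 26647.61191 + 315382.32449 = 430939.85436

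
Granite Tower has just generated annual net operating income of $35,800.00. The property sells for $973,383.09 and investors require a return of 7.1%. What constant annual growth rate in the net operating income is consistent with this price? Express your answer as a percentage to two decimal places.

P = D₀(1+g)/(r−g) ⇒ P(r−g) = D₀(1+g) ⇒ g(P+D₀) = P·r − D₀
g = (P·r − D₀)/(P + D₀) = ($973,383.09×0.071 − $35,800.00) / ($973,383.09 + $35,800.00) = 0.033007

3.30%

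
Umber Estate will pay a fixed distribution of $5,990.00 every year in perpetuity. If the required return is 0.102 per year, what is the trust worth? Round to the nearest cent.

Level perpetuity: PV = C / r = $5,990.00 / 0.102 = $58,725.49

$58725.49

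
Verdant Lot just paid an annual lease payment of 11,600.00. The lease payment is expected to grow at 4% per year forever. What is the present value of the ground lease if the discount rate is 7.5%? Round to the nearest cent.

D₁ = D₀ × (1 + g) = 11,600.00 × 1.04 = 12,064.0000
Growing perpetuity: P = D₁ / (r − g) = 12,064.0000 / (0.075 − 0.04) = 344,685.71

344685.71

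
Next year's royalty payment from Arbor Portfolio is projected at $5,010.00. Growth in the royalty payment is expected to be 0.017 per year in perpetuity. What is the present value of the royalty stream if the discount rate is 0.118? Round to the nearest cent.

Growing perpetuity: P = D₁ / (r − g) = $5,010.0000 / (0.118 − 0.017) = $49,603.96

$49603.96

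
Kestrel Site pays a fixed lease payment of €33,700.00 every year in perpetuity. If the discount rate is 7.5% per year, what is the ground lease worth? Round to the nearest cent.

Level perpetuity: PV = C / r = €33,700.00 / 0.075 = €449,333.33

€449333.33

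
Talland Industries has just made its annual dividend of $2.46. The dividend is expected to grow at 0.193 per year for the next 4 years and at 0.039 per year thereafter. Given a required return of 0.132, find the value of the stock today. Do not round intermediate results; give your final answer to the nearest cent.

D_1 = 2.93478
D_2 = 3.50119
D_3 = 4.17692
D_4 = 4.98307
Terminal value at year 4: TV = D_4×(1+g_2)/(r−g_2) = 5.17741/0.093 = 55.67106
P_0 = D_1/(1+r)^1 + D_2/(1+r)^2 + D_3/(1+r)^3 + D_4/(1+r)^4 + TV/(1+r)^4
    = 2.59256 + 2.73227 + 2.87950 + 3.03467 + 33.90344 = 45.14244

$45.14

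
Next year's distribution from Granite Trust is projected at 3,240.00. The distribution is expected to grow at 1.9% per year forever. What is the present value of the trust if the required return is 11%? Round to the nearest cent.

35604.40

Growing perpetuity: P = D₁ / (r − g) = 3,240.0000 / (0.11 − 0.019) = 35,604.40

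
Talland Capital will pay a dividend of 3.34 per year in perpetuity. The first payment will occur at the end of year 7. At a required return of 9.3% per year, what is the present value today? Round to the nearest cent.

21.06

Value at end of year 6: C / r = 3.34 / 0.093 = 35.9140
Discount to today: PV = 35.9140 / (1 + 0.093)^6 = 35.9140 / 1.704987 = 21.06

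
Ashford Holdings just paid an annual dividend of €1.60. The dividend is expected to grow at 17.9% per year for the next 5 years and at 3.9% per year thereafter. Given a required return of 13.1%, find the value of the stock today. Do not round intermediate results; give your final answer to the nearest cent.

D_1 = 1.88640
D_2 = 2.22407
D_3 = 2.62217
D_4 = 3.09154
D_5 = 3.64493
Terminal value at year 5: TV = D_5×(1+g_2)/(r−g_2) = 3.78708/0.092 = 41.16392
P_0 = D_1/(1+r)^1 + D_2/(1+r)^2 + D_3/(1+r)^3 + D_4/(1+r)^4 + D_5/(1+r)^5 + TV/(1+r)^5
    = 1.66790 + 1.73869 + 1.81248 + 1.88940 + 1.96959 + 22.24353 = 31.32160

€31.32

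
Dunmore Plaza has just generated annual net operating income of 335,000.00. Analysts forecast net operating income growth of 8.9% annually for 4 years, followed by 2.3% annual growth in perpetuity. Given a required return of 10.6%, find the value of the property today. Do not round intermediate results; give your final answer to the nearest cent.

D_1 = 364815.00000
D_2 = 397283.53500
D_3 = 432641.76961
D_4 = 471146.88711
Terminal value at year 4: TV = D_4×(1+g_2)/(r−g_2) = 481983.26551/0.083 = 5807027.29535
P_0 = D_1/(1+r)^1 + D_2/(1+r)^2 + D_3/(1+r)^3 + D_4/(1+r)^4 + TV/(1+r)^4
    = 329850.81374 + 324780.77411 + 319788.66456 + 314873.28726 + 3880908.10682 = 5170201.64650

5170201.65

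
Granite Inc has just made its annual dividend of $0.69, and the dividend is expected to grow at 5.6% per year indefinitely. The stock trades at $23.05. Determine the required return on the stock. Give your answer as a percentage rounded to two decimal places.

D₁ = $0.69 × 1.056 = $0.7286
P = D₁/(r − g) ⇒ r = D₁/P + g = $0.7286/$23.05 + 0.056 = 0.031611 + 0.056 = 0.087611

8.76%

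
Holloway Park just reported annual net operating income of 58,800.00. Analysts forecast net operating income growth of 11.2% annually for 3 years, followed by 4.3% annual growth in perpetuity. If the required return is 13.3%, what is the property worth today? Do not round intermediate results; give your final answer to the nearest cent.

D_1 = 65385.60000
D_2 = 72708.78720
D_3 = 80852.17137
Terminal value at year 3: TV = D_3×(1+g_2)/(r−g_2) = 84328.81474/0.09 = 936986.83039
P_0 = D_1/(1+r)^1 + D_2/(1+r)^2 + D_3/(1+r)^3 + TV/(1+r)^3
    = 57710.15004 + 56640.50031 + 55590.67638 + 644234.17187 = 814175.49860

814175.50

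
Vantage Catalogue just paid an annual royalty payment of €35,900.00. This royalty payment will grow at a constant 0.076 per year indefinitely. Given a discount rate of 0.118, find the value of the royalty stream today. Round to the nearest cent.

D₁ = D₀ × (1 + g) = €35,900.00 × 1.076 = €38,628.4000
Growing perpetuity: P = D₁ / (r − g) = €38,628.4000 / (0.118 − 0.076) = €919,723.81

€919723.81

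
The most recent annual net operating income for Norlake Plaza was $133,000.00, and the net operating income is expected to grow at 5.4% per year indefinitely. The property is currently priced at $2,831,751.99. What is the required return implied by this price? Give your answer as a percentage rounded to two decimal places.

10.35%

D₁ = $133,000.00 × 1.054 = $140,182.0000
P = D₁/(r − g) ⇒ r = D₁/P + g = $140,182.0000/$2,831,751.99 + 0.054 = 0.049504 + 0.054 = 0.103504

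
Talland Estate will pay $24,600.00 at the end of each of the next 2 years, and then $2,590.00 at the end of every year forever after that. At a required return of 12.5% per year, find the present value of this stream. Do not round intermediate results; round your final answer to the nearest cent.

$57675.06

PV of 2-year annuity: $24,600.00 × [1 − (1+0.125)^−2] / 0.125 = 41303.70370
Perpetuity value at year 2: $2,590.00 / 0.125 = 20720.00000
PV of perpetuity: 20720.00000 / (1+0.125)^2 = 16371.35802
Total PV = 41303.70370 + 16371.35802 = 57675.06173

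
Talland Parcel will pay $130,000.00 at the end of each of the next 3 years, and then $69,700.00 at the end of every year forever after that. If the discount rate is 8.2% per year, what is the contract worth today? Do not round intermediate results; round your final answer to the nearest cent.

PV of 3-year annuity: $130,000.00 × [1 − (1+0.082)^−3] / 0.082 = 333817.25693
Perpetuity value at year 3: $69,700.00 / 0.082 = 850000.00000
PV of perpetuity: 850000.00000 / (1+0.082)^3 = 671022.59378
Total PV = 333817.25693 + 671022.59378 = 1004839.85072

$1004839.85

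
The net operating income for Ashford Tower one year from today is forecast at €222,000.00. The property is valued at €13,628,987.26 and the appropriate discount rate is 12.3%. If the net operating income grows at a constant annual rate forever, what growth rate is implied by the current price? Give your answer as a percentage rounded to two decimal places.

P = D₁/(r−g) ⇒ g = r − D₁/P = 0.123 − €222,000.00/€13,628,987.26 = 0.106711

10.67%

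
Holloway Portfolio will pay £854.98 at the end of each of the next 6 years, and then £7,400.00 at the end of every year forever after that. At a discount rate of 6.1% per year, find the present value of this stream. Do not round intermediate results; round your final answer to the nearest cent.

£89228.36

PV of 6-year annuity: £854.98 × [1 − (1+0.061)^−6] / 0.061 = 4191.03711
Perpetuity value at year 6: £7,400.00 / 0.061 = 121311.47541
PV of perpetuity: 121311.47541 / (1+0.061)^6 = 85037.32325
Total PV = 4191.03711 + 85037.32325 = 89228.36036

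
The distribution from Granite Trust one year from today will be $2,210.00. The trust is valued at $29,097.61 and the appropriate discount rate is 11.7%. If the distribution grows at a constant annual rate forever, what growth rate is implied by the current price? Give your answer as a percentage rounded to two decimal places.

P = D₁/(r−g) ⇒ g = r − D₁/P = 0.117 − $2,210.00/$29,097.61 = 0.041049

4.10%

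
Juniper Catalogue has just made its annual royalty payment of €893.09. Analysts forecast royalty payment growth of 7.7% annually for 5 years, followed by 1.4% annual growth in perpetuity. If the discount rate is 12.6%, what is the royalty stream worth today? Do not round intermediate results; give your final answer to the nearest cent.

D_1 = 961.85793
D_2 = 1035.92099
D_3 = 1115.68691
D_4 = 1201.59480
D_5 = 1294.11760
Terminal value at year 5: TV = D_5×(1+g_2)/(r−g_2) = 1312.23524/0.112 = 11716.38611
P_0 = D_1/(1+r)^1 + D_2/(1+r)^2 + D_3/(1+r)^3 + D_4/(1+r)^4 + D_5/(1+r)^5 + TV/(1+r)^5
    = 854.22552 + 817.05229 + 781.49673 + 747.48843 + 714.96007 + 6472.94211 = 10388.16515

€10388.17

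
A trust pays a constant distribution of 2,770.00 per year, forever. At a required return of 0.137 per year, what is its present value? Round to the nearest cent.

20218.98

Level perpetuity: PV = C / r = 2,770.00 / 0.137 = 20,218.98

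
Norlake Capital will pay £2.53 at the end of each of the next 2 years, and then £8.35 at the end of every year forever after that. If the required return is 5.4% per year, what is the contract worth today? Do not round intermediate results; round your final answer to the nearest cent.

PV of 2-year annuity: £2.53 × [1 − (1+0.054)^−2] / 0.054 = 4.67778
Perpetuity value at year 2: £8.35 / 0.054 = 154.62963
PV of perpetuity: 154.62963 / (1+0.054)^2 = 139.19111
Total PV = 4.67778 + 139.19111 = 143.86889

£143.87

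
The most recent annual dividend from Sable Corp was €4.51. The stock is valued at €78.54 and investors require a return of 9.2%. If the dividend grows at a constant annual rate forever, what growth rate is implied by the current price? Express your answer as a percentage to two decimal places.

P = D₀(1+g)/(r−g) ⇒ P(r−g) = D₀(1+g) ⇒ g(P+D₀) = P·r − D₀
g = (P·r − D₀)/(P + D₀) = (€78.54×0.092 − €4.51) / (€78.54 + €4.51) = 0.032699

3.27%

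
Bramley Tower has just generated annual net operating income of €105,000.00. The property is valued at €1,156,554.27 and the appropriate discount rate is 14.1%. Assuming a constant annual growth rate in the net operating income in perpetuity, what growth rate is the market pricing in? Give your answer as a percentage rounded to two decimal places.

P = D₀(1+g)/(r−g) ⇒ P(r−g) = D₀(1+g) ⇒ g(P+D₀) = P·r − D₀
g = (P·r − D₀)/(P + D₀) = (€1,156,554.27×0.141 − €105,000.00) / (€1,156,554.27 + €105,000.00) = 0.046034

4.60%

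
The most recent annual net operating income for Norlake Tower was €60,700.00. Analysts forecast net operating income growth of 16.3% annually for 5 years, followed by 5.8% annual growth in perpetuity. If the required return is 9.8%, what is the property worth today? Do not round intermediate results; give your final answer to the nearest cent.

D_1 = 70594.10000
D_2 = 82100.93830
D_3 = 95483.39124
D_4 = 111047.18402
D_5 = 129147.87501
Terminal value at year 5: TV = D_5×(1+g_2)/(r−g_2) = 136638.45176/0.04 = 3415961.29401
P_0 = D_1/(1+r)^1 + D_2/(1+r)^2 + D_3/(1+r)^3 + D_4/(1+r)^4 + D_5/(1+r)^5 + TV/(1+r)^5
    = 64293.35155 + 68099.42427 + 72130.81095 + 76400.84985 + 80923.66884 + 2140431.04069 = 2502279.14615

€2502279.15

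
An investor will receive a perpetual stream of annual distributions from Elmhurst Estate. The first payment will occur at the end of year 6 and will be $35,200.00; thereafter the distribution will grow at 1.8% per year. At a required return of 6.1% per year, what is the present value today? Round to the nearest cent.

Value at end of year 5: C₁ / (r − g) = $35,200.00 / (0.061 − 0.018) = $818,604.6512
Discount to today: PV = $818,604.6512 / (1 + 0.061)^5 = $818,604.6512 / 1.344550 = $608,831.74

$608831.74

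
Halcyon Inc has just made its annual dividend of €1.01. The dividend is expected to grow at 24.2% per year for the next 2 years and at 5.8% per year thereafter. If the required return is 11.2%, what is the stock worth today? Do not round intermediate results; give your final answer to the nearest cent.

D_1 = 1.25442
D_2 = 1.55799
Terminal value at year 2: TV = D_2×(1+g_2)/(r−g_2) = 1.64835/0.054 = 30.52506
P_0 = D_1/(1+r)^1 + D_2/(1+r)^2 + TV/(1+r)^2
    = 1.12808 + 1.25995 + 24.68578 = 27.07381

€27.07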